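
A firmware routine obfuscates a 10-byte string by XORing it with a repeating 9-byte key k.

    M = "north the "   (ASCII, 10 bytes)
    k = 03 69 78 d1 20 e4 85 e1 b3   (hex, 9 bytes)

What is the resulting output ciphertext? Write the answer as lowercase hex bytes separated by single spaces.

6d 06 0a a5 48 c4 f1 89 d6 23

The 9-byte key repeats, so the effective keystream is 03 69 78 d1 20 e4 85 e1 b3 03.
byte 0: 01101110 xor 00000011 = 01101101
byte 1: 01101111 xor 01101001 = 00000110
byte 2: 01110010 xor 01111000 = 00001010
byte 3: 01110100 xor 11010001 = 10100101
byte 4: 01101000 xor 00100000 = 01001000
byte 5: 00100000 xor 11100100 = 11000100
byte 6: 01110100 xor 10000101 = 11110001
byte 7: 01101000 xor 11100001 = 10001001
byte 8: 01100101 xor 10110011 = 11010110
byte 9: 00100000 xor 00000011 = 00100011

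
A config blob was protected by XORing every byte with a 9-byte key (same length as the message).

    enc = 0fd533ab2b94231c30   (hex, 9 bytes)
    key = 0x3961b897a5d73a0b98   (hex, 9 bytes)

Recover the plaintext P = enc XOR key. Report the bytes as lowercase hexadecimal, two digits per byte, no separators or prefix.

36b48b3c8e431917a8

 15 xor  57 =  54
213 xor  97 = 180
 51 xor 184 = 139
171 xor 151 =  60
 43 xor 165 = 142
148 xor 215 =  67
 35 xor  58 =  25
 28 xor  11 =  23
 48 xor 152 = 168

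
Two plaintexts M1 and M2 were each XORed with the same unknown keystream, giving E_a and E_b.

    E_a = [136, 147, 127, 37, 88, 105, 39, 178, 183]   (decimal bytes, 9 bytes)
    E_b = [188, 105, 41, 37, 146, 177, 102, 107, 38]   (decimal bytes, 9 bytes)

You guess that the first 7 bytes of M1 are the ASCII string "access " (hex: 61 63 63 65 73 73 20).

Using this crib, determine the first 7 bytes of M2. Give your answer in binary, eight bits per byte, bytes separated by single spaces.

First, E_a ⊕ E_b = (M1 ⊕ K) ⊕ (M2 ⊕ K) = M1 ⊕ M2, so the key drops out. Then M2 = (M1 ⊕ M2) ⊕ M1 over the first 7 bytes.
byte 0: (88 ⊕ bc) ⊕ 61 = 34 ⊕ 61 = 55
byte 1: (93 ⊕ 69) ⊕ 63 = fa ⊕ 63 = 99
byte 2: (7f ⊕ 29) ⊕ 63 = 56 ⊕ 63 = 35
byte 3: (25 ⊕ 25) ⊕ 65 = 00 ⊕ 65 = 65
byte 4: (58 ⊕ 92) ⊕ 73 = ca ⊕ 73 = b9
byte 5: (69 ⊕ b1) ⊕ 73 = d8 ⊕ 73 = ab
byte 6: (27 ⊕ 66) ⊕ 20 = 41 ⊕ 20 = 61

01010101 10011001 00110101 01100101 10111001 10101011 01100001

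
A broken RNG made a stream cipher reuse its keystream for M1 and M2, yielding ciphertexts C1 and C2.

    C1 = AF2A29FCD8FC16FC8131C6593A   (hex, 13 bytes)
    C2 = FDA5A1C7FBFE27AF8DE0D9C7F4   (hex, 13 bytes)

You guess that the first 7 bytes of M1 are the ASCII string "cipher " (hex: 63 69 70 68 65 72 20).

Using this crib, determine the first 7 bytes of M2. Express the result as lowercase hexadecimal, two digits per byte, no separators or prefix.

First, C1 ⊕ C2 = (M1 ⊕ K) ⊕ (M2 ⊕ K) = M1 ⊕ M2, so the key drops out. Then M2 = (M1 ⊕ M2) ⊕ M1 over the first 7 bytes.
byte 0: (af xor fd) xor 63 = 52 xor 63 = 31
byte 1: (2a xor a5) xor 69 = 8f xor 69 = e6
byte 2: (29 xor a1) xor 70 = 88 xor 70 = f8
byte 3: (fc xor c7) xor 68 = 3b xor 68 = 53
byte 4: (d8 xor fb) xor 65 = 23 xor 65 = 46
byte 5: (fc xor fe) xor 72 = 02 xor 72 = 70
byte 6: (16 xor 27) xor 20 = 31 xor 20 = 11

31e6f853467011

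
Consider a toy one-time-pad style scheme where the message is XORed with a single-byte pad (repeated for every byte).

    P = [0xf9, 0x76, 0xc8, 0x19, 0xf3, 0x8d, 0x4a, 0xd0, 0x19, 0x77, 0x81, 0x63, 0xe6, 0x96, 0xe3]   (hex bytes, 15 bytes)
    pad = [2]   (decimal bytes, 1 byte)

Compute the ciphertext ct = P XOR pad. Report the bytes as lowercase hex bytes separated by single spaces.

The 1-byte key repeats, so the effective keystream is 02 02 02 02 02 02 02 02 02 02 02 02 02 02 02.
byte 0: 11111001 xor 00000010 = 11111011
byte 1: 01110110 xor 00000010 = 01110100
byte 2: 11001000 xor 00000010 = 11001010
byte 3: 00011001 xor 00000010 = 00011011
byte 4: 11110011 xor 00000010 = 11110001
byte 5: 10001101 xor 00000010 = 10001111
byte 6: 01001010 xor 00000010 = 01001000
byte 7: 11010000 xor 00000010 = 11010010
byte 8: 00011001 xor 00000010 = 00011011
byte 9: 01110111 xor 00000010 = 01110101
byte 10: 10000001 xor 00000010 = 10000011
byte 11: 01100011 xor 00000010 = 01100001
byte 12: 11100110 xor 00000010 = 11100100
byte 13: 10010110 xor 00000010 = 10010100
byte 14: 11100011 xor 00000010 = 11100001

fb 74 ca 1b f1 8f 48 d2 1b 75 83 61 e4 94 e1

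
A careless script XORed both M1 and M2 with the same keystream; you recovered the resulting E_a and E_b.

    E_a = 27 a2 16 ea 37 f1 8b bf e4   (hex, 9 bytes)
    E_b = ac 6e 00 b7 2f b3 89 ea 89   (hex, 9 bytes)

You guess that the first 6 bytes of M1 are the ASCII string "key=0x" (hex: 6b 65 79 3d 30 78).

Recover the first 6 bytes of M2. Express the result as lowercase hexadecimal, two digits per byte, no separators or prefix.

First, E_a ⊕ E_b = (M1 ⊕ K) ⊕ (M2 ⊕ K) = M1 ⊕ M2, so the key drops out. Then M2 = (M1 ⊕ M2) ⊕ M1 over the first 6 bytes.
byte 0: (27 XOR ac) XOR 6b = 8b XOR 6b = e0
byte 1: (a2 XOR 6e) XOR 65 = cc XOR 65 = a9
byte 2: (16 XOR 00) XOR 79 = 16 XOR 79 = 6f
byte 3: (ea XOR b7) XOR 3d = 5d XOR 3d = 60
byte 4: (37 XOR 2f) XOR 30 = 18 XOR 30 = 28
byte 5: (f1 XOR b3) XOR 78 = 42 XOR 78 = 3a

e0a96f60283a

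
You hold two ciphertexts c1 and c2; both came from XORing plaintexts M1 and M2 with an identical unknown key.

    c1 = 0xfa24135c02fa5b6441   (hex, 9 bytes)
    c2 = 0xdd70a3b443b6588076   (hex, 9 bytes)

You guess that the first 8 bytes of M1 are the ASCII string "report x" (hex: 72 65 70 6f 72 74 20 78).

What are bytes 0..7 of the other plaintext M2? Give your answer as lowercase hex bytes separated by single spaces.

55 31 c0 87 33 38 23 9c

First, c1 ⊕ c2 = (M1 ⊕ K) ⊕ (M2 ⊕ K) = M1 ⊕ M2, so the key drops out. Then M2 = (M1 ⊕ M2) ⊕ M1 over the first 8 bytes.
byte 0: (fa xor dd) xor 72 = 27 xor 72 = 55
byte 1: (24 xor 70) xor 65 = 54 xor 65 = 31
byte 2: (13 xor a3) xor 70 = b0 xor 70 = c0
byte 3: (5c xor b4) xor 6f = e8 xor 6f = 87
byte 4: (02 xor 43) xor 72 = 41 xor 72 = 33
byte 5: (fa xor b6) xor 74 = 4c xor 74 = 38
byte 6: (5b xor 58) xor 20 = 03 xor 20 = 23
byte 7: (64 xor 80) xor 78 = e4 xor 78 = 9c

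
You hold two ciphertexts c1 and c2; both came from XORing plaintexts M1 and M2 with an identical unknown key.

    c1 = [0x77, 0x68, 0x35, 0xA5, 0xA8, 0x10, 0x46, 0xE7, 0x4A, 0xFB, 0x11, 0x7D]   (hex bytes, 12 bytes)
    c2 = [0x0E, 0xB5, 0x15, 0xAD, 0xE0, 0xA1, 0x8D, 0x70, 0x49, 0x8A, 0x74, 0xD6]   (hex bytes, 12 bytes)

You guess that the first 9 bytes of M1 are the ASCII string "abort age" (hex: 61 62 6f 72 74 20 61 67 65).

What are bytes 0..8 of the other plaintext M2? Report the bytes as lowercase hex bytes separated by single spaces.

First, c1 ⊕ c2 = (M1 ⊕ K) ⊕ (M2 ⊕ K) = M1 ⊕ M2, so the key drops out. Then M2 = (M1 ⊕ M2) ⊕ M1 over the first 9 bytes.
byte 0: (77 ^ 0e) ^ 61 = 79 ^ 61 = 18
byte 1: (68 ^ b5) ^ 62 = dd ^ 62 = bf
byte 2: (35 ^ 15) ^ 6f = 20 ^ 6f = 4f
byte 3: (a5 ^ ad) ^ 72 = 08 ^ 72 = 7a
byte 4: (a8 ^ e0) ^ 74 = 48 ^ 74 = 3c
byte 5: (10 ^ a1) ^ 20 = b1 ^ 20 = 91
byte 6: (46 ^ 8d) ^ 61 = cb ^ 61 = aa
byte 7: (e7 ^ 70) ^ 67 = 97 ^ 67 = f0
byte 8: (4a ^ 49) ^ 65 = 03 ^ 65 = 66

18 bf 4f 7a 3c 91 aa f0 66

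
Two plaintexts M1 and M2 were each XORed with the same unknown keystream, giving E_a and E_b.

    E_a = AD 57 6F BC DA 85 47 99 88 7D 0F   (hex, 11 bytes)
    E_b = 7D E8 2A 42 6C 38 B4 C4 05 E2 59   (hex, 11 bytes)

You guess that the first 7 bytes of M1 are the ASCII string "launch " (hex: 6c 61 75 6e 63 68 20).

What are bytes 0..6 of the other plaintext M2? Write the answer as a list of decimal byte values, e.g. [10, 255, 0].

[188, 222, 48, 144, 213, 213, 211]

First, E_a ⊕ E_b = (M1 ⊕ K) ⊕ (M2 ⊕ K) = M1 ⊕ M2, so the key drops out. Then M2 = (M1 ⊕ M2) ⊕ M1 over the first 7 bytes.
byte 0: (ad ⊕ 7d) ⊕ 6c = d0 ⊕ 6c = bc
byte 1: (57 ⊕ e8) ⊕ 61 = bf ⊕ 61 = de
byte 2: (6f ⊕ 2a) ⊕ 75 = 45 ⊕ 75 = 30
byte 3: (bc ⊕ 42) ⊕ 6e = fe ⊕ 6e = 90
byte 4: (da ⊕ 6c) ⊕ 63 = b6 ⊕ 63 = d5
byte 5: (85 ⊕ 38) ⊕ 68 = bd ⊕ 68 = d5
byte 6: (47 ⊕ b4) ⊕ 20 = f3 ⊕ 20 = d3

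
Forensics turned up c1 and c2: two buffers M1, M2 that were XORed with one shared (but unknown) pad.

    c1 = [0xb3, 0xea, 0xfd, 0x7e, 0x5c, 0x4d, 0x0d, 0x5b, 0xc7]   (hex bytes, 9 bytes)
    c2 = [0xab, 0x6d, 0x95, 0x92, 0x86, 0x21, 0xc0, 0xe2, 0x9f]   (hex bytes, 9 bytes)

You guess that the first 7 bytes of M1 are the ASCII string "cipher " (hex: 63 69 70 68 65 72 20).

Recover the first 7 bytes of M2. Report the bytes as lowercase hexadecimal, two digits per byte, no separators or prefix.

First, c1 ⊕ c2 = (M1 ⊕ K) ⊕ (M2 ⊕ K) = M1 ⊕ M2, so the key drops out. Then M2 = (M1 ⊕ M2) ⊕ M1 over the first 7 bytes.
byte 0: (b3 ⊕ ab) ⊕ 63 = 18 ⊕ 63 = 7b
byte 1: (ea ⊕ 6d) ⊕ 69 = 87 ⊕ 69 = ee
byte 2: (fd ⊕ 95) ⊕ 70 = 68 ⊕ 70 = 18
byte 3: (7e ⊕ 92) ⊕ 68 = ec ⊕ 68 = 84
byte 4: (5c ⊕ 86) ⊕ 65 = da ⊕ 65 = bf
byte 5: (4d ⊕ 21) ⊕ 72 = 6c ⊕ 72 = 1e
byte 6: (0d ⊕ c0) ⊕ 20 = cd ⊕ 20 = ed

7bee1884bf1eed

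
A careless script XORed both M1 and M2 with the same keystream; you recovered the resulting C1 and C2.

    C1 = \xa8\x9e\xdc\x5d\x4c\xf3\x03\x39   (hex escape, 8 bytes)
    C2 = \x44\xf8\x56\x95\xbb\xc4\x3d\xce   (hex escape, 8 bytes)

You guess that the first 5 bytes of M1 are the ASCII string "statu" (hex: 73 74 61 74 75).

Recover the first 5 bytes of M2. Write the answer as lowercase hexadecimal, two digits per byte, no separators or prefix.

9f12ebbc82

First, C1 ⊕ C2 = (M1 ⊕ K) ⊕ (M2 ⊕ K) = M1 ⊕ M2, so the key drops out. Then M2 = (M1 ⊕ M2) ⊕ M1 over the first 5 bytes.
byte 0: (a8 XOR 44) XOR 73 = ec XOR 73 = 9f
byte 1: (9e XOR f8) XOR 74 = 66 XOR 74 = 12
byte 2: (dc XOR 56) XOR 61 = 8a XOR 61 = eb
byte 3: (5d XOR 95) XOR 74 = c8 XOR 74 = bc
byte 4: (4c XOR bb) XOR 75 = f7 XOR 75 = 82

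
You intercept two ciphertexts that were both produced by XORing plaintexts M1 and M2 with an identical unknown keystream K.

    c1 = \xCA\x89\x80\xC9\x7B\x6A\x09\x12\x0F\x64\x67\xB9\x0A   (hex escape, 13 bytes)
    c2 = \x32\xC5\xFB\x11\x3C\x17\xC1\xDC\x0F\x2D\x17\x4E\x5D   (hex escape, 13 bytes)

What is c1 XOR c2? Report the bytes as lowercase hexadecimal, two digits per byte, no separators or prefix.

f84c7bd8477dc8ce004970f757

c1 ⊕ c2 = (M1 ⊕ K) ⊕ (M2 ⊕ K) = M1 ⊕ M2 — the shared key cancels under XOR.
11001010 xor 00110010 = 11111000
10001001 xor 11000101 = 01001100
10000000 xor 11111011 = 01111011
11001001 xor 00010001 = 11011000
01111011 xor 00111100 = 01000111
01101010 xor 00010111 = 01111101
00001001 xor 11000001 = 11001000
00010010 xor 11011100 = 11001110
00001111 xor 00001111 = 00000000
01100100 xor 00101101 = 01001001
01100111 xor 00010111 = 01110000
10111001 xor 01001110 = 11110111
00001010 xor 01011101 = 01010111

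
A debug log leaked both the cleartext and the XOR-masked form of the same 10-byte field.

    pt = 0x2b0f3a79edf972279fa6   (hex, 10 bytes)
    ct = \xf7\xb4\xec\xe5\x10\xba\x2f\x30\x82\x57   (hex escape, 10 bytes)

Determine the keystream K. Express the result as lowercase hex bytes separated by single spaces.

dc bb d6 9c fd 43 5d 17 1d f1

Since ct = pt ⊕ K, XORing both sides with pt gives K = pt ⊕ ct.
byte 0: 2b xor f7 = dc
byte 1: 0f xor b4 = bb
byte 2: 3a xor ec = d6
byte 3: 79 xor e5 = 9c
byte 4: ed xor 10 = fd
byte 5: f9 xor ba = 43
byte 6: 72 xor 2f = 5d
byte 7: 27 xor 30 = 17
byte 8: 9f xor 82 = 1d
byte 9: a6 xor 57 = f1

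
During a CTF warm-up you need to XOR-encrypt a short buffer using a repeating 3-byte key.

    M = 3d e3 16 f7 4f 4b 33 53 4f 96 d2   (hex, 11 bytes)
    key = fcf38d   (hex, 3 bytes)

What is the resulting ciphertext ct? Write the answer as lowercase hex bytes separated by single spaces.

c1 10 9b 0b bc c6 cf a0 c2 6a 21

The 3-byte key repeats, so the effective keystream is fc f3 8d fc f3 8d fc f3 8d fc f3.
byte 0:  61 ⊕ 252 = 193
byte 1: 227 ⊕ 243 =  16
byte 2:  22 ⊕ 141 = 155
byte 3: 247 ⊕ 252 =  11
byte 4:  79 ⊕ 243 = 188
byte 5:  75 ⊕ 141 = 198
byte 6:  51 ⊕ 252 = 207
byte 7:  83 ⊕ 243 = 160
byte 8:  79 ⊕ 141 = 194
byte 9: 150 ⊕ 252 = 106
byte 10: 210 ⊕ 243 =  33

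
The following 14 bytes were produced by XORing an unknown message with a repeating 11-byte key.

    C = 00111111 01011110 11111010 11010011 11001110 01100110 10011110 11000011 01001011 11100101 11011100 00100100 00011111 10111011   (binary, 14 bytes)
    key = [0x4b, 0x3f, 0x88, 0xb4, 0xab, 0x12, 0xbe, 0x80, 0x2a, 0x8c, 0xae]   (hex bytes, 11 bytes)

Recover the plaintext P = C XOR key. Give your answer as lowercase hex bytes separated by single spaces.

The 11-byte key repeats, so the effective keystream is 4b 3f 88 b4 ab 12 be 80 2a 8c ae 4b 3f 88.
byte 0: 3f xor 4b = 74
byte 1: 5e xor 3f = 61
byte 2: fa xor 88 = 72
byte 3: d3 xor b4 = 67
byte 4: ce xor ab = 65
byte 5: 66 xor 12 = 74
byte 6: 9e xor be = 20
byte 7: c3 xor 80 = 43
byte 8: 4b xor 2a = 61
byte 9: e5 xor 8c = 69
byte 10: dc xor ae = 72
byte 11: 24 xor 4b = 6f
byte 12: 1f xor 3f = 20
byte 13: bb xor 88 = 33

74 61 72 67 65 74 20 43 61 69 72 6f 20 33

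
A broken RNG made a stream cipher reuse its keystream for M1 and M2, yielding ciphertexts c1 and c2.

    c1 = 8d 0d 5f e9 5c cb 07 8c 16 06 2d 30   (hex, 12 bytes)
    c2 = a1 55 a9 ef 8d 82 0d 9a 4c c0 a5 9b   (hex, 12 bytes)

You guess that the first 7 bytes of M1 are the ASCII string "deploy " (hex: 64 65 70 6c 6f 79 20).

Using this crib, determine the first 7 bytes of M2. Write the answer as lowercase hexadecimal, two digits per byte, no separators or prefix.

First, c1 ⊕ c2 = (M1 ⊕ K) ⊕ (M2 ⊕ K) = M1 ⊕ M2, so the key drops out. Then M2 = (M1 ⊕ M2) ⊕ M1 over the first 7 bytes.
byte 0: (8d ⊕ a1) ⊕ 64 = 2c ⊕ 64 = 48
byte 1: (0d ⊕ 55) ⊕ 65 = 58 ⊕ 65 = 3d
byte 2: (5f ⊕ a9) ⊕ 70 = f6 ⊕ 70 = 86
byte 3: (e9 ⊕ ef) ⊕ 6c = 06 ⊕ 6c = 6a
byte 4: (5c ⊕ 8d) ⊕ 6f = d1 ⊕ 6f = be
byte 5: (cb ⊕ 82) ⊕ 79 = 49 ⊕ 79 = 30
byte 6: (07 ⊕ 0d) ⊕ 20 = 0a ⊕ 20 = 2a

483d866abe302a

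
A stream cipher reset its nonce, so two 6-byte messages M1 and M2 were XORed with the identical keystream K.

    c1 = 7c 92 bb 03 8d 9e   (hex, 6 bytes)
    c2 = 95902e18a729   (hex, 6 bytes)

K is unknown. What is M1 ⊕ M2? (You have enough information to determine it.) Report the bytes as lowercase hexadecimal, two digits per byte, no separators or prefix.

c1 ⊕ c2 = (M1 ⊕ K) ⊕ (M2 ⊕ K) = M1 ⊕ M2 — the shared key cancels under XOR.
byte 0: 124 ⊕ 149 = 233
byte 1: 146 ⊕ 144 =   2
byte 2: 187 ⊕  46 = 149
byte 3:   3 ⊕  24 =  27
byte 4: 141 ⊕ 167 =  42
byte 5: 158 ⊕  41 = 183

e902951b2ab7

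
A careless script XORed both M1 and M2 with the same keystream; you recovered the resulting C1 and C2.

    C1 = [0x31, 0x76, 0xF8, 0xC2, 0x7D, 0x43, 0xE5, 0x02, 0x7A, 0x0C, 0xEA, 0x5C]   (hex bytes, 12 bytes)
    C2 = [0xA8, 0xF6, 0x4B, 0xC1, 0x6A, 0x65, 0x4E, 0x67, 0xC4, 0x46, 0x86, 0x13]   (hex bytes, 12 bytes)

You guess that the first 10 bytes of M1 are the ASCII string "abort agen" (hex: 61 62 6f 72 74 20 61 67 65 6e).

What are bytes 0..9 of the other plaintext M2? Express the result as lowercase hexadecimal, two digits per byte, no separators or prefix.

f8e2dc716306ca02db24

First, C1 ⊕ C2 = (M1 ⊕ K) ⊕ (M2 ⊕ K) = M1 ⊕ M2, so the key drops out. Then M2 = (M1 ⊕ M2) ⊕ M1 over the first 10 bytes.
byte 0: (31 ⊕ a8) ⊕ 61 = 99 ⊕ 61 = f8
byte 1: (76 ⊕ f6) ⊕ 62 = 80 ⊕ 62 = e2
byte 2: (f8 ⊕ 4b) ⊕ 6f = b3 ⊕ 6f = dc
byte 3: (c2 ⊕ c1) ⊕ 72 = 03 ⊕ 72 = 71
byte 4: (7d ⊕ 6a) ⊕ 74 = 17 ⊕ 74 = 63
byte 5: (43 ⊕ 65) ⊕ 20 = 26 ⊕ 20 = 06
byte 6: (e5 ⊕ 4e) ⊕ 61 = ab ⊕ 61 = ca
byte 7: (02 ⊕ 67) ⊕ 67 = 65 ⊕ 67 = 02
byte 8: (7a ⊕ c4) ⊕ 65 = be ⊕ 65 = db
byte 9: (0c ⊕ 46) ⊕ 6e = 4a ⊕ 6e = 24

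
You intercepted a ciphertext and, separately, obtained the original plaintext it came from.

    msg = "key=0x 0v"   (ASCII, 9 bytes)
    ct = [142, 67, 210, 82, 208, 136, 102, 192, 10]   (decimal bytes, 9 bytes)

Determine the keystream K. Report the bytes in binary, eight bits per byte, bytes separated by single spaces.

11100101 00100110 10101011 01101111 11100000 11110000 01000110 11110000 01111100

Since ct = msg ⊕ K, XORing both sides with msg gives K = msg ⊕ ct.
6b xor 8e = e5
65 xor 43 = 26
79 xor d2 = ab
3d xor 52 = 6f
30 xor d0 = e0
78 xor 88 = f0
20 xor 66 = 46
30 xor c0 = f0
76 xor 0a = 7c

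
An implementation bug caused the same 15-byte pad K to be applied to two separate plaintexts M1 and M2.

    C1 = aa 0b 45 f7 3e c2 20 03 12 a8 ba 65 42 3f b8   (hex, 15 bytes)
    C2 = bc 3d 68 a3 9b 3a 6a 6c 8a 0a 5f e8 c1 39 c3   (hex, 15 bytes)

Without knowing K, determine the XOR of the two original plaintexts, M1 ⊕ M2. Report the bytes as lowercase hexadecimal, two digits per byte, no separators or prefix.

C1 ⊕ C2 = (M1 ⊕ K) ⊕ (M2 ⊕ K) = M1 ⊕ M2 — the shared key cancels under XOR.
byte 0: 10101010 ⊕ 10111100 = 00010110
byte 1: 00001011 ⊕ 00111101 = 00110110
byte 2: 01000101 ⊕ 01101000 = 00101101
byte 3: 11110111 ⊕ 10100011 = 01010100
byte 4: 00111110 ⊕ 10011011 = 10100101
byte 5: 11000010 ⊕ 00111010 = 11111000
byte 6: 00100000 ⊕ 01101010 = 01001010
byte 7: 00000011 ⊕ 01101100 = 01101111
byte 8: 00010010 ⊕ 10001010 = 10011000
byte 9: 10101000 ⊕ 00001010 = 10100010
byte 10: 10111010 ⊕ 01011111 = 11100101
byte 11: 01100101 ⊕ 11101000 = 10001101
byte 12: 01000010 ⊕ 11000001 = 10000011
byte 13: 00111111 ⊕ 00111001 = 00000110
byte 14: 10111000 ⊕ 11000011 = 01111011

16362d54a5f84a6f98a2e58d83067b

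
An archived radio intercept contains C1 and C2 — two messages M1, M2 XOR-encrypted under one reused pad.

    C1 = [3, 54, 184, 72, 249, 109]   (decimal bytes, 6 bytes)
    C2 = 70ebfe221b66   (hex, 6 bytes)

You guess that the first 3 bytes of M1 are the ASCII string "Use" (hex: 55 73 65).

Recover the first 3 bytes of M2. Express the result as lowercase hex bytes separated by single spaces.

First, C1 ⊕ C2 = (M1 ⊕ K) ⊕ (M2 ⊕ K) = M1 ⊕ M2, so the key drops out. Then M2 = (M1 ⊕ M2) ⊕ M1 over the first 3 bytes.
byte 0: (03 xor 70) xor 55 = 73 xor 55 = 26
byte 1: (36 xor eb) xor 73 = dd xor 73 = ae
byte 2: (b8 xor fe) xor 65 = 46 xor 65 = 23

26 ae 23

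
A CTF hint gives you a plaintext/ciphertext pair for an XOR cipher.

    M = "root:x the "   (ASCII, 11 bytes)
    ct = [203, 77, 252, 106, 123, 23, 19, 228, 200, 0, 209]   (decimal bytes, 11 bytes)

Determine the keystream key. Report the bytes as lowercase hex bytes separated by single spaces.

Since ct = M ⊕ key, XORing both sides with M gives key = M ⊕ ct.
byte 0: 114 ⊕ 203 = 185
byte 1: 111 ⊕  77 =  34
byte 2: 111 ⊕ 252 = 147
byte 3: 116 ⊕ 106 =  30
byte 4:  58 ⊕ 123 =  65
byte 5: 120 ⊕  23 = 111
byte 6:  32 ⊕  19 =  51
byte 7: 116 ⊕ 228 = 144
byte 8: 104 ⊕ 200 = 160
byte 9: 101 ⊕   0 = 101
byte 10:  32 ⊕ 209 = 241

b9 22 93 1e 41 6f 33 90 a0 65 f1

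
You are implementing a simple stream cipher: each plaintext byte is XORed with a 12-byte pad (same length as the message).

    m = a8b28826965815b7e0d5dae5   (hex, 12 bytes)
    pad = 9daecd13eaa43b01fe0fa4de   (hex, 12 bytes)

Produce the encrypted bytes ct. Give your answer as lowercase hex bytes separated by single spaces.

35 1c 45 35 7c fc 2e b6 1e da 7e 3b

byte 0: 168 ⊕ 157 =  53
byte 1: 178 ⊕ 174 =  28
byte 2: 136 ⊕ 205 =  69
byte 3:  38 ⊕  19 =  53
byte 4: 150 ⊕ 234 = 124
byte 5:  88 ⊕ 164 = 252
byte 6:  21 ⊕  59 =  46
byte 7: 183 ⊕   1 = 182
byte 8: 224 ⊕ 254 =  30
byte 9: 213 ⊕  15 = 218
byte 10: 218 ⊕ 164 = 126
byte 11: 229 ⊕ 222 =  59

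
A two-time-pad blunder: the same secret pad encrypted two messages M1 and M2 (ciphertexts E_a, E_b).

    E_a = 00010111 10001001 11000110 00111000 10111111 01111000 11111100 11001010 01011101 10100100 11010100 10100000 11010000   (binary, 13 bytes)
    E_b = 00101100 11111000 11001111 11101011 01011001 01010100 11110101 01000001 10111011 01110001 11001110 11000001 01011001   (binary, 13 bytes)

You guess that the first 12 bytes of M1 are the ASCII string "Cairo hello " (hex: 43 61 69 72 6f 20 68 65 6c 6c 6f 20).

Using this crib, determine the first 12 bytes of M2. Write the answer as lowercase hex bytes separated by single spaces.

78 10 60 a1 89 0c 61 ee 8a b9 75 41

First, E_a ⊕ E_b = (M1 ⊕ K) ⊕ (M2 ⊕ K) = M1 ⊕ M2, so the key drops out. Then M2 = (M1 ⊕ M2) ⊕ M1 over the first 12 bytes.
byte 0: (17 XOR 2c) XOR 43 = 3b XOR 43 = 78
byte 1: (89 XOR f8) XOR 61 = 71 XOR 61 = 10
byte 2: (c6 XOR cf) XOR 69 = 09 XOR 69 = 60
byte 3: (38 XOR eb) XOR 72 = d3 XOR 72 = a1
byte 4: (bf XOR 59) XOR 6f = e6 XOR 6f = 89
byte 5: (78 XOR 54) XOR 20 = 2c XOR 20 = 0c
byte 6: (fc XOR f5) XOR 68 = 09 XOR 68 = 61
byte 7: (ca XOR 41) XOR 65 = 8b XOR 65 = ee
byte 8: (5d XOR bb) XOR 6c = e6 XOR 6c = 8a
byte 9: (a4 XOR 71) XOR 6c = d5 XOR 6c = b9
byte 10: (d4 XOR ce) XOR 6f = 1a XOR 6f = 75
byte 11: (a0 XOR c1) XOR 20 = 61 XOR 20 = 41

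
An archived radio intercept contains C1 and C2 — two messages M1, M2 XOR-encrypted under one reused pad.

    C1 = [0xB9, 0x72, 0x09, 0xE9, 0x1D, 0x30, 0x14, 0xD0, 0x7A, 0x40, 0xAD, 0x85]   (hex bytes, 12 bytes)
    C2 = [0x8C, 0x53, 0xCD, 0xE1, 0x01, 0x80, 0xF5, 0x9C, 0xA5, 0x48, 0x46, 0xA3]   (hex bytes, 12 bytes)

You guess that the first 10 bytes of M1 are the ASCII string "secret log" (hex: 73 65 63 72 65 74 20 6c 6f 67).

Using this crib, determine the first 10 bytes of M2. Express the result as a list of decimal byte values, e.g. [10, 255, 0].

First, C1 ⊕ C2 = (M1 ⊕ K) ⊕ (M2 ⊕ K) = M1 ⊕ M2, so the key drops out. Then M2 = (M1 ⊕ M2) ⊕ M1 over the first 10 bytes.
byte 0: (b9 ⊕ 8c) ⊕ 73 = 35 ⊕ 73 = 46
byte 1: (72 ⊕ 53) ⊕ 65 = 21 ⊕ 65 = 44
byte 2: (09 ⊕ cd) ⊕ 63 = c4 ⊕ 63 = a7
byte 3: (e9 ⊕ e1) ⊕ 72 = 08 ⊕ 72 = 7a
byte 4: (1d ⊕ 01) ⊕ 65 = 1c ⊕ 65 = 79
byte 5: (30 ⊕ 80) ⊕ 74 = b0 ⊕ 74 = c4
byte 6: (14 ⊕ f5) ⊕ 20 = e1 ⊕ 20 = c1
byte 7: (d0 ⊕ 9c) ⊕ 6c = 4c ⊕ 6c = 20
byte 8: (7a ⊕ a5) ⊕ 6f = df ⊕ 6f = b0
byte 9: (40 ⊕ 48) ⊕ 67 = 08 ⊕ 67 = 6f

[70, 68, 167, 122, 121, 196, 193, 32, 176, 111]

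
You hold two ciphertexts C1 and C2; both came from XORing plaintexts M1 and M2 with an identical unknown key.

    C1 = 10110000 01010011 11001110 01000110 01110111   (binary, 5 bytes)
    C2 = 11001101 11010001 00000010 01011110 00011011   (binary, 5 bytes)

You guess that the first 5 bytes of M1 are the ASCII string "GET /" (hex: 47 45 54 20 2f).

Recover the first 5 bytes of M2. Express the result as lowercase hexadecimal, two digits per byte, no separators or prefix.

First, C1 ⊕ C2 = (M1 ⊕ K) ⊕ (M2 ⊕ K) = M1 ⊕ M2, so the key drops out. Then M2 = (M1 ⊕ M2) ⊕ M1 over the first 5 bytes.
byte 0: (b0 ⊕ cd) ⊕ 47 = 7d ⊕ 47 = 3a
byte 1: (53 ⊕ d1) ⊕ 45 = 82 ⊕ 45 = c7
byte 2: (ce ⊕ 02) ⊕ 54 = cc ⊕ 54 = 98
byte 3: (46 ⊕ 5e) ⊕ 20 = 18 ⊕ 20 = 38
byte 4: (77 ⊕ 1b) ⊕ 2f = 6c ⊕ 2f = 43

3ac7983843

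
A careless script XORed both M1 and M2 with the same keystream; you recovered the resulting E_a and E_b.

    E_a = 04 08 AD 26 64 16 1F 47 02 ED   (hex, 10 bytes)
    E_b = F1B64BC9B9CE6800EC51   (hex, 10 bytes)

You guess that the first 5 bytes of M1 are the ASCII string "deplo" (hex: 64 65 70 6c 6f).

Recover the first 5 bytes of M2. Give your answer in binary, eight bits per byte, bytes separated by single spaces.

First, E_a ⊕ E_b = (M1 ⊕ K) ⊕ (M2 ⊕ K) = M1 ⊕ M2, so the key drops out. Then M2 = (M1 ⊕ M2) ⊕ M1 over the first 5 bytes.
byte 0: (04 xor f1) xor 64 = f5 xor 64 = 91
byte 1: (08 xor b6) xor 65 = be xor 65 = db
byte 2: (ad xor 4b) xor 70 = e6 xor 70 = 96
byte 3: (26 xor c9) xor 6c = ef xor 6c = 83
byte 4: (64 xor b9) xor 6f = dd xor 6f = b2

10010001 11011011 10010110 10000011 10110010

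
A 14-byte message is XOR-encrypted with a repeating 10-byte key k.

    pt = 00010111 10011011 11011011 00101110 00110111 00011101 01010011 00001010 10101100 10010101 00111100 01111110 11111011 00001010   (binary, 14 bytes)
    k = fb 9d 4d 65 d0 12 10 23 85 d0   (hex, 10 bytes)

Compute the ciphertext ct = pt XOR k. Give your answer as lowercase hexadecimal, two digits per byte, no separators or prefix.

ec06964be70f43292945c7e3b66f

The 10-byte key repeats, so the effective keystream is fb 9d 4d 65 d0 12 10 23 85 d0 fb 9d 4d 65.
byte 0: 17 xor fb = ec
byte 1: 9b xor 9d = 06
byte 2: db xor 4d = 96
byte 3: 2e xor 65 = 4b
byte 4: 37 xor d0 = e7
byte 5: 1d xor 12 = 0f
byte 6: 53 xor 10 = 43
byte 7: 0a xor 23 = 29
byte 8: ac xor 85 = 29
byte 9: 95 xor d0 = 45
byte 10: 3c xor fb = c7
byte 11: 7e xor 9d = e3
byte 12: fb xor 4d = b6
byte 13: 0a xor 65 = 6f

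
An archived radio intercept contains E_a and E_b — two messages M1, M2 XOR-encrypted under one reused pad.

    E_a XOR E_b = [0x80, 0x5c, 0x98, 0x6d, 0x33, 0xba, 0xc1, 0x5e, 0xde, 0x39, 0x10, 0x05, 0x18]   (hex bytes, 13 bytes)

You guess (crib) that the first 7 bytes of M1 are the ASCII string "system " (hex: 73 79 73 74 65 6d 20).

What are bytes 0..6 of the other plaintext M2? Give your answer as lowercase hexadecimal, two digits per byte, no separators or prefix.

Since E_a ⊕ E_b = M1 ⊕ M2, XORing with the guessed M1 bytes yields the corresponding M2 bytes: M2 = (E_a ⊕ E_b) ⊕ M1.
80 xor 73 = f3
5c xor 79 = 25
98 xor 73 = eb
6d xor 74 = 19
33 xor 65 = 56
ba xor 6d = d7
c1 xor 20 = e1

f325eb1956d7e1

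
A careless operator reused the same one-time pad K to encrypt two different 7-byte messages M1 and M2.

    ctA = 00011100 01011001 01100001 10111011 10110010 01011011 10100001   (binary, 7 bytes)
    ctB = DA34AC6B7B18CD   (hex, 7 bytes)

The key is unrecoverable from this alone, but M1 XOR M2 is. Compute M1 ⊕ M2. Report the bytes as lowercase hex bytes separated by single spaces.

c6 6d cd d0 c9 43 6c

ctA ⊕ ctB = (M1 ⊕ K) ⊕ (M2 ⊕ K) = M1 ⊕ M2 — the shared key cancels under XOR.
byte 0:  28 xor 218 = 198
byte 1:  89 xor  52 = 109
byte 2:  97 xor 172 = 205
byte 3: 187 xor 107 = 208
byte 4: 178 xor 123 = 201
byte 5:  91 xor  24 =  67
byte 6: 161 xor 205 = 108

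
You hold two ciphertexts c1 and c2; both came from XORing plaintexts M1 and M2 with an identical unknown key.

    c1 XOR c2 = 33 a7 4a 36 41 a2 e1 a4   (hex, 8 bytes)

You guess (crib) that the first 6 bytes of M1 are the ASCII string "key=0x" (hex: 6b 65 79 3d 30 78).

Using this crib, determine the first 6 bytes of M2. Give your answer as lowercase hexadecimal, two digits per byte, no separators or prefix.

58c2330b71da

Since c1 ⊕ c2 = M1 ⊕ M2, XORing with the guessed M1 bytes yields the corresponding M2 bytes: M2 = (c1 ⊕ c2) ⊕ M1.
00110011 ^ 01101011 = 01011000
10100111 ^ 01100101 = 11000010
01001010 ^ 01111001 = 00110011
00110110 ^ 00111101 = 00001011
01000001 ^ 00110000 = 01110001
10100010 ^ 01111000 = 11011010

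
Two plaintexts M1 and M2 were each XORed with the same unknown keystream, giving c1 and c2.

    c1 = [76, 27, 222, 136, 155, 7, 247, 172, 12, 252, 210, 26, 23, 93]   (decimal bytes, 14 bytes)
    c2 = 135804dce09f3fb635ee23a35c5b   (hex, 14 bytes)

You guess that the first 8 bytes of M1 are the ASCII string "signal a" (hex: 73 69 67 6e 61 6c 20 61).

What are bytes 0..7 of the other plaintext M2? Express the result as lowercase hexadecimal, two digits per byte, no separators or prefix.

2c2abd3a1af4e87b

First, c1 ⊕ c2 = (M1 ⊕ K) ⊕ (M2 ⊕ K) = M1 ⊕ M2, so the key drops out. Then M2 = (M1 ⊕ M2) ⊕ M1 over the first 8 bytes.
byte 0: (4c ⊕ 13) ⊕ 73 = 5f ⊕ 73 = 2c
byte 1: (1b ⊕ 58) ⊕ 69 = 43 ⊕ 69 = 2a
byte 2: (de ⊕ 04) ⊕ 67 = da ⊕ 67 = bd
byte 3: (88 ⊕ dc) ⊕ 6e = 54 ⊕ 6e = 3a
byte 4: (9b ⊕ e0) ⊕ 61 = 7b ⊕ 61 = 1a
byte 5: (07 ⊕ 9f) ⊕ 6c = 98 ⊕ 6c = f4
byte 6: (f7 ⊕ 3f) ⊕ 20 = c8 ⊕ 20 = e8
byte 7: (ac ⊕ b6) ⊕ 61 = 1a ⊕ 61 = 7b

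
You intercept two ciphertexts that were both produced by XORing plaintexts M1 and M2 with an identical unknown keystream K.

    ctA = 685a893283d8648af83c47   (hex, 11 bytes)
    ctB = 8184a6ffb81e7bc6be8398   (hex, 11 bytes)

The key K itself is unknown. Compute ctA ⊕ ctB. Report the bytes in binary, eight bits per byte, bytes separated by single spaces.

ctA ⊕ ctB = (M1 ⊕ K) ⊕ (M2 ⊕ K) = M1 ⊕ M2 — the shared key cancels under XOR.
byte 0: 01101000 ⊕ 10000001 = 11101001
byte 1: 01011010 ⊕ 10000100 = 11011110
byte 2: 10001001 ⊕ 10100110 = 00101111
byte 3: 00110010 ⊕ 11111111 = 11001101
byte 4: 10000011 ⊕ 10111000 = 00111011
byte 5: 11011000 ⊕ 00011110 = 11000110
byte 6: 01100100 ⊕ 01111011 = 00011111
byte 7: 10001010 ⊕ 11000110 = 01001100
byte 8: 11111000 ⊕ 10111110 = 01000110
byte 9: 00111100 ⊕ 10000011 = 10111111
byte 10: 01000111 ⊕ 10011000 = 11011111

11101001 11011110 00101111 11001101 00111011 11000110 00011111 01001100 01000110 10111111 11011111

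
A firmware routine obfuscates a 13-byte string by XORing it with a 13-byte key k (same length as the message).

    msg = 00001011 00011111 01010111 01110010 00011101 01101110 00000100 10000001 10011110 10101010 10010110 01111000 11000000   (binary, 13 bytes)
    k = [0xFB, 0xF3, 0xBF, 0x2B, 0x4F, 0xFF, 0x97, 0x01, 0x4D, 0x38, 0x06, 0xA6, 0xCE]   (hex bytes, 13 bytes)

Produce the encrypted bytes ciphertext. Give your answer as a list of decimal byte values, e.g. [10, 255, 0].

[240, 236, 232, 89, 82, 145, 147, 128, 211, 146, 144, 222, 14]

XOR is its own inverse, so applying the key byte-wise gives the result directly.
byte 0: 0b ⊕ fb = f0
byte 1: 1f ⊕ f3 = ec
byte 2: 57 ⊕ bf = e8
byte 3: 72 ⊕ 2b = 59
byte 4: 1d ⊕ 4f = 52
byte 5: 6e ⊕ ff = 91
byte 6: 04 ⊕ 97 = 93
byte 7: 81 ⊕ 01 = 80
byte 8: 9e ⊕ 4d = d3
byte 9: aa ⊕ 38 = 92
byte 10: 96 ⊕ 06 = 90
byte 11: 78 ⊕ a6 = de
byte 12: c0 ⊕ ce = 0e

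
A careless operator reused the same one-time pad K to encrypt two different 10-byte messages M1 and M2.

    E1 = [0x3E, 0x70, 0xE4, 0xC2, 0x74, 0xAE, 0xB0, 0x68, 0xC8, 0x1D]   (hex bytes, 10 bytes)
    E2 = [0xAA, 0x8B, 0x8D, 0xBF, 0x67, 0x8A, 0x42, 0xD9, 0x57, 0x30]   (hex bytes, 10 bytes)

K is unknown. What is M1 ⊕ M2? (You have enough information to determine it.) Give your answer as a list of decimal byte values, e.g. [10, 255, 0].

E1 ⊕ E2 = (M1 ⊕ K) ⊕ (M2 ⊕ K) = M1 ⊕ M2 — the shared key cancels under XOR.
3e xor aa = 94
70 xor 8b = fb
e4 xor 8d = 69
c2 xor bf = 7d
74 xor 67 = 13
ae xor 8a = 24
b0 xor 42 = f2
68 xor d9 = b1
c8 xor 57 = 9f
1d xor 30 = 2d

[148, 251, 105, 125, 19, 36, 242, 177, 159, 45]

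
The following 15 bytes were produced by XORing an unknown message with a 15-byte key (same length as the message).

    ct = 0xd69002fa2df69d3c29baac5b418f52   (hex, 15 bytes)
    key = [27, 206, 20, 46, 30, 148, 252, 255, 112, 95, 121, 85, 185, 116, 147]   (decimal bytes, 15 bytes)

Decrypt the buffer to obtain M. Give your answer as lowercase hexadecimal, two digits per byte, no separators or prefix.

XOR is its own inverse, so applying the key byte-wise gives the result directly.
byte 0: d6 xor 1b = cd
byte 1: 90 xor ce = 5e
byte 2: 02 xor 14 = 16
byte 3: fa xor 2e = d4
byte 4: 2d xor 1e = 33
byte 5: f6 xor 94 = 62
byte 6: 9d xor fc = 61
byte 7: 3c xor ff = c3
byte 8: 29 xor 70 = 59
byte 9: ba xor 5f = e5
byte 10: ac xor 79 = d5
byte 11: 5b xor 55 = 0e
byte 12: 41 xor b9 = f8
byte 13: 8f xor 74 = fb
byte 14: 52 xor 93 = c1

cd5e16d4336261c359e5d50ef8fbc1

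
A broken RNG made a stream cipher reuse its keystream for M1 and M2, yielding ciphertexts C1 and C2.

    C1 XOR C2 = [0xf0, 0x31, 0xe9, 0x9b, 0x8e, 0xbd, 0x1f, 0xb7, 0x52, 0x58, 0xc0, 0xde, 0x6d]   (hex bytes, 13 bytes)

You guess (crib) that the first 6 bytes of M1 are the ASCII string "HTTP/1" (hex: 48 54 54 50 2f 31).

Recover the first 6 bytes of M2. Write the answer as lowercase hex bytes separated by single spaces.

b8 65 bd cb a1 8c

Since C1 ⊕ C2 = M1 ⊕ M2, XORing with the guessed M1 bytes yields the corresponding M2 bytes: M2 = (C1 ⊕ C2) ⊕ M1.
byte 0: f0 xor 48 = b8
byte 1: 31 xor 54 = 65
byte 2: e9 xor 54 = bd
byte 3: 9b xor 50 = cb
byte 4: 8e xor 2f = a1
byte 5: bd xor 31 = 8c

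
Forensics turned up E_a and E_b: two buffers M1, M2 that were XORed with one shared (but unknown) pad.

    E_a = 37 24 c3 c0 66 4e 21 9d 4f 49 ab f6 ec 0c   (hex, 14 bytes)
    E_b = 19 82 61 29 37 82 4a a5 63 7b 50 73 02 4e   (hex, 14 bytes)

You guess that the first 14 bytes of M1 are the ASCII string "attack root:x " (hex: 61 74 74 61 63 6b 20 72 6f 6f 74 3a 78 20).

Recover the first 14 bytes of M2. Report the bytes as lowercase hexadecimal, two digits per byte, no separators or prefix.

First, E_a ⊕ E_b = (M1 ⊕ K) ⊕ (M2 ⊕ K) = M1 ⊕ M2, so the key drops out. Then M2 = (M1 ⊕ M2) ⊕ M1 over the first 14 bytes.
byte 0: (37 ^ 19) ^ 61 = 2e ^ 61 = 4f
byte 1: (24 ^ 82) ^ 74 = a6 ^ 74 = d2
byte 2: (c3 ^ 61) ^ 74 = a2 ^ 74 = d6
byte 3: (c0 ^ 29) ^ 61 = e9 ^ 61 = 88
byte 4: (66 ^ 37) ^ 63 = 51 ^ 63 = 32
byte 5: (4e ^ 82) ^ 6b = cc ^ 6b = a7
byte 6: (21 ^ 4a) ^ 20 = 6b ^ 20 = 4b
byte 7: (9d ^ a5) ^ 72 = 38 ^ 72 = 4a
byte 8: (4f ^ 63) ^ 6f = 2c ^ 6f = 43
byte 9: (49 ^ 7b) ^ 6f = 32 ^ 6f = 5d
byte 10: (ab ^ 50) ^ 74 = fb ^ 74 = 8f
byte 11: (f6 ^ 73) ^ 3a = 85 ^ 3a = bf
byte 12: (ec ^ 02) ^ 78 = ee ^ 78 = 96
byte 13: (0c ^ 4e) ^ 20 = 42 ^ 20 = 62

4fd2d68832a74b4a435d8fbf9662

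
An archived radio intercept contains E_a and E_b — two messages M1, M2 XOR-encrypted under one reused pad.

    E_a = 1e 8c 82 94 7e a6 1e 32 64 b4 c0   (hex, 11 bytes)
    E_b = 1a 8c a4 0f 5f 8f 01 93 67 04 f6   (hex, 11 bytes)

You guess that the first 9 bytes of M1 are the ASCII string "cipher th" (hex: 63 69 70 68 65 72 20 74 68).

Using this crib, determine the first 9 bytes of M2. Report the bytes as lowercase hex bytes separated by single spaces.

First, E_a ⊕ E_b = (M1 ⊕ K) ⊕ (M2 ⊕ K) = M1 ⊕ M2, so the key drops out. Then M2 = (M1 ⊕ M2) ⊕ M1 over the first 9 bytes.
byte 0: (1e ⊕ 1a) ⊕ 63 = 04 ⊕ 63 = 67
byte 1: (8c ⊕ 8c) ⊕ 69 = 00 ⊕ 69 = 69
byte 2: (82 ⊕ a4) ⊕ 70 = 26 ⊕ 70 = 56
byte 3: (94 ⊕ 0f) ⊕ 68 = 9b ⊕ 68 = f3
byte 4: (7e ⊕ 5f) ⊕ 65 = 21 ⊕ 65 = 44
byte 5: (a6 ⊕ 8f) ⊕ 72 = 29 ⊕ 72 = 5b
byte 6: (1e ⊕ 01) ⊕ 20 = 1f ⊕ 20 = 3f
byte 7: (32 ⊕ 93) ⊕ 74 = a1 ⊕ 74 = d5
byte 8: (64 ⊕ 67) ⊕ 68 = 03 ⊕ 68 = 6b

67 69 56 f3 44 5b 3f d5 6b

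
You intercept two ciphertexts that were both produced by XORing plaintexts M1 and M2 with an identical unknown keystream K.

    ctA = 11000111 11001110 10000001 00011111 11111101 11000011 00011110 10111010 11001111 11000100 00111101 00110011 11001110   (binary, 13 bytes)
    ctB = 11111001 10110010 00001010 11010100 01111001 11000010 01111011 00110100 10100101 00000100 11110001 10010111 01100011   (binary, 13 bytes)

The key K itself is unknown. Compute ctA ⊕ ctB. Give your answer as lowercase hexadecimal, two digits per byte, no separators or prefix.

3e7c8bcb8401658e6ac0cca4ad

ctA ⊕ ctB = (M1 ⊕ K) ⊕ (M2 ⊕ K) = M1 ⊕ M2 — the shared key cancels under XOR.
11000111 ^ 11111001 = 00111110
11001110 ^ 10110010 = 01111100
10000001 ^ 00001010 = 10001011
00011111 ^ 11010100 = 11001011
11111101 ^ 01111001 = 10000100
11000011 ^ 11000010 = 00000001
00011110 ^ 01111011 = 01100101
10111010 ^ 00110100 = 10001110
11001111 ^ 10100101 = 01101010
11000100 ^ 00000100 = 11000000
00111101 ^ 11110001 = 11001100
00110011 ^ 10010111 = 10100100
11001110 ^ 01100011 = 10101101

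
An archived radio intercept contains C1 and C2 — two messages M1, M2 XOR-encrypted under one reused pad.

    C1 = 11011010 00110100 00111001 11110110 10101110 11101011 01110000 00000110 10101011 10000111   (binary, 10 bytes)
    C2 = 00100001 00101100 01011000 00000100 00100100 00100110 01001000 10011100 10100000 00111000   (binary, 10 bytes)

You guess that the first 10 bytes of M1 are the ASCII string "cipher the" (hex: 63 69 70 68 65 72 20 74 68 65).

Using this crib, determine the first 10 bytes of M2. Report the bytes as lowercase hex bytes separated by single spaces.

98 71 11 9a ef bf 18 ee 63 da

First, C1 ⊕ C2 = (M1 ⊕ K) ⊕ (M2 ⊕ K) = M1 ⊕ M2, so the key drops out. Then M2 = (M1 ⊕ M2) ⊕ M1 over the first 10 bytes.
byte 0: (da xor 21) xor 63 = fb xor 63 = 98
byte 1: (34 xor 2c) xor 69 = 18 xor 69 = 71
byte 2: (39 xor 58) xor 70 = 61 xor 70 = 11
byte 3: (f6 xor 04) xor 68 = f2 xor 68 = 9a
byte 4: (ae xor 24) xor 65 = 8a xor 65 = ef
byte 5: (eb xor 26) xor 72 = cd xor 72 = bf
byte 6: (70 xor 48) xor 20 = 38 xor 20 = 18
byte 7: (06 xor 9c) xor 74 = 9a xor 74 = ee
byte 8: (ab xor a0) xor 68 = 0b xor 68 = 63
byte 9: (87 xor 38) xor 65 = bf xor 65 = da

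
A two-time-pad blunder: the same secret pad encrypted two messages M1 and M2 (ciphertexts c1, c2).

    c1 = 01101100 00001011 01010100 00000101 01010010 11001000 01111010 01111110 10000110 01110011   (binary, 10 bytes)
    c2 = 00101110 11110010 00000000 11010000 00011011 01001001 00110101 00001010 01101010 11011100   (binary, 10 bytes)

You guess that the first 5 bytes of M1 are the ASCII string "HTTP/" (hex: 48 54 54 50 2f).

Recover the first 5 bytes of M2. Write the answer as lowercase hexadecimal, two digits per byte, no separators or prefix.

First, c1 ⊕ c2 = (M1 ⊕ K) ⊕ (M2 ⊕ K) = M1 ⊕ M2, so the key drops out. Then M2 = (M1 ⊕ M2) ⊕ M1 over the first 5 bytes.
byte 0: (6c xor 2e) xor 48 = 42 xor 48 = 0a
byte 1: (0b xor f2) xor 54 = f9 xor 54 = ad
byte 2: (54 xor 00) xor 54 = 54 xor 54 = 00
byte 3: (05 xor d0) xor 50 = d5 xor 50 = 85
byte 4: (52 xor 1b) xor 2f = 49 xor 2f = 66

0aad008566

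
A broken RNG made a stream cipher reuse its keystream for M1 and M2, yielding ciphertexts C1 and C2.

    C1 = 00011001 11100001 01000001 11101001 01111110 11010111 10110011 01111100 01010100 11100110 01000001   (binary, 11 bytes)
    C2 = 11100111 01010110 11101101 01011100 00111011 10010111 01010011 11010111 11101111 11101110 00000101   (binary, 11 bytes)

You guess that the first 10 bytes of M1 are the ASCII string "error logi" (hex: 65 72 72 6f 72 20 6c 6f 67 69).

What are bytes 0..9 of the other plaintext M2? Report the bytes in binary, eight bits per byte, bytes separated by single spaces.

10011011 11000101 11011110 11011010 00110111 01100000 10001100 11000100 11011100 01100001

First, C1 ⊕ C2 = (M1 ⊕ K) ⊕ (M2 ⊕ K) = M1 ⊕ M2, so the key drops out. Then M2 = (M1 ⊕ M2) ⊕ M1 over the first 10 bytes.
byte 0: (19 ^ e7) ^ 65 = fe ^ 65 = 9b
byte 1: (e1 ^ 56) ^ 72 = b7 ^ 72 = c5
byte 2: (41 ^ ed) ^ 72 = ac ^ 72 = de
byte 3: (e9 ^ 5c) ^ 6f = b5 ^ 6f = da
byte 4: (7e ^ 3b) ^ 72 = 45 ^ 72 = 37
byte 5: (d7 ^ 97) ^ 20 = 40 ^ 20 = 60
byte 6: (b3 ^ 53) ^ 6c = e0 ^ 6c = 8c
byte 7: (7c ^ d7) ^ 6f = ab ^ 6f = c4
byte 8: (54 ^ ef) ^ 67 = bb ^ 67 = dc
byte 9: (e6 ^ ee) ^ 69 = 08 ^ 69 = 61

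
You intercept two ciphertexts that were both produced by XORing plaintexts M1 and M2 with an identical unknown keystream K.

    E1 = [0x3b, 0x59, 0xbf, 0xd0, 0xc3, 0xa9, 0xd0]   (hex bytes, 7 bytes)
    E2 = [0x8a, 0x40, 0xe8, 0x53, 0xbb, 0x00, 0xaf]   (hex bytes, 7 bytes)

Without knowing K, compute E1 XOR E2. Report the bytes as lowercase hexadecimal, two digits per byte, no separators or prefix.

E1 ⊕ E2 = (M1 ⊕ K) ⊕ (M2 ⊕ K) = M1 ⊕ M2 — the shared key cancels under XOR.
 59 xor 138 = 177
 89 xor  64 =  25
191 xor 232 =  87
208 xor  83 = 131
195 xor 187 = 120
169 xor   0 = 169
208 xor 175 = 127

b119578378a97f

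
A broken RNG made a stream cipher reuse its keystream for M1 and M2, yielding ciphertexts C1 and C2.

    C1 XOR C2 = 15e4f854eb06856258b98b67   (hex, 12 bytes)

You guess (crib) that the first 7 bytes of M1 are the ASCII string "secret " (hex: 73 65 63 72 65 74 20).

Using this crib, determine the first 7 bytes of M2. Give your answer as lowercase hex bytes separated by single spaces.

Since C1 ⊕ C2 = M1 ⊕ M2, XORing with the guessed M1 bytes yields the corresponding M2 bytes: M2 = (C1 ⊕ C2) ⊕ M1.
15 ^ 73 = 66
e4 ^ 65 = 81
f8 ^ 63 = 9b
54 ^ 72 = 26
eb ^ 65 = 8e
06 ^ 74 = 72
85 ^ 20 = a5

66 81 9b 26 8e 72 a5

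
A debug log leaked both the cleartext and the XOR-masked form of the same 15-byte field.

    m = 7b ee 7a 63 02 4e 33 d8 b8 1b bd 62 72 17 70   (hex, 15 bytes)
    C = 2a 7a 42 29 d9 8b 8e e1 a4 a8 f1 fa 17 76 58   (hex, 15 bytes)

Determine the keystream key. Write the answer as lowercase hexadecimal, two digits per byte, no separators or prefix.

5194384adbc5bd391cb34c98656128

Since C = m ⊕ key, XORing both sides with m gives key = m ⊕ C.
byte 0: 7b xor 2a = 51
byte 1: ee xor 7a = 94
byte 2: 7a xor 42 = 38
byte 3: 63 xor 29 = 4a
byte 4: 02 xor d9 = db
byte 5: 4e xor 8b = c5
byte 6: 33 xor 8e = bd
byte 7: d8 xor e1 = 39
byte 8: b8 xor a4 = 1c
byte 9: 1b xor a8 = b3
byte 10: bd xor f1 = 4c
byte 11: 62 xor fa = 98
byte 12: 72 xor 17 = 65
byte 13: 17 xor 76 = 61
byte 14: 70 xor 58 = 28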